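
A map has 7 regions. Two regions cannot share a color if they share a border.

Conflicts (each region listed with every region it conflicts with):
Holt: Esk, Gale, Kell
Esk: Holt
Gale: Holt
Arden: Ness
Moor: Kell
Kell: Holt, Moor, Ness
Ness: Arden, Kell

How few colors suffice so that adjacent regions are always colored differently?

2

Holt and Gale conflict, so at least 2 colors are needed.
A valid assignment using 2 colors: Holt=1, Esk=2, Gale=2, Arden=2, Moor=1, Kell=2, Ness=1. Each listed conflict is separated.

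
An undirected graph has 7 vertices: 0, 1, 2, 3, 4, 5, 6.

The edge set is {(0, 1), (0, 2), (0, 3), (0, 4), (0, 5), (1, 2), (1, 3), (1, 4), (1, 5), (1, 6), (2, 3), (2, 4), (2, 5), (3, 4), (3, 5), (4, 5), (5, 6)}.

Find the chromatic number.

0, 1, 2, 3, 4, 5 form a clique, so at least 6 colors are needed.
One proper 6-coloring: 0=c, 1=b, 2=d, 3=f, 4=e, 5=a, 6=c. No two adjacent vertices share a color.

6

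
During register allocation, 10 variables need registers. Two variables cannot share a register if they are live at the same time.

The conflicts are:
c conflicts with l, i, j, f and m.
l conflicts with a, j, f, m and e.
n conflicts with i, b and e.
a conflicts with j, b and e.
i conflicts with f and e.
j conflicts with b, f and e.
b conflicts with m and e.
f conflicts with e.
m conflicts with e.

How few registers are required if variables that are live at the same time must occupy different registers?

l, a, j, e are mutually in conflict, so at least 4 registers are needed.
Using 4 registers: c=1, l=2, n=3, a=4, i=2, j=3, b=2, f=4, m=3, e=1. No two conflicting variables share a register.

4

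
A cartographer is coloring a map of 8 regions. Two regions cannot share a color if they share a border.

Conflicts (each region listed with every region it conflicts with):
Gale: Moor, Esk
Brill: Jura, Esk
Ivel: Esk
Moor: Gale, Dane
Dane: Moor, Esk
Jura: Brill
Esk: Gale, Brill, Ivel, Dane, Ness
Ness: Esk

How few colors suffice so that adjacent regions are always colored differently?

Esk and Ness conflict, so at least 2 colors are needed.
2 colors suffice: Gale=2, Brill=2, Ivel=2, Moor=1, Dane=2, Jura=1, Esk=1, Ness=2. Each listed conflict is separated.

2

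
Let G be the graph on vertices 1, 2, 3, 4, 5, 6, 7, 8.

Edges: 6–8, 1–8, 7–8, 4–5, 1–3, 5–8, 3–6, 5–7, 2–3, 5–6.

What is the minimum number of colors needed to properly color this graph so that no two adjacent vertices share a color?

5, 7, 8 are pairwise adjacent, so at least 3 colors are needed.
One proper 3-coloring: 1=c, 2=b, 3=a, 4=b, 5=a, 6=c, 7=c, 8=b. Each edge has distinct colors on its endpoints.

3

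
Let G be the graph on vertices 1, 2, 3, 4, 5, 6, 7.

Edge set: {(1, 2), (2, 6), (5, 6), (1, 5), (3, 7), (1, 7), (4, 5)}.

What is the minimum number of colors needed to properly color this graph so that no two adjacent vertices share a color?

2

1 and 5 are adjacent, so at least 2 colors are needed.
2 colors suffice: color red → {1, 3, 4, 6}; color blue → {2, 5, 7}. No two adjacent vertices share a color.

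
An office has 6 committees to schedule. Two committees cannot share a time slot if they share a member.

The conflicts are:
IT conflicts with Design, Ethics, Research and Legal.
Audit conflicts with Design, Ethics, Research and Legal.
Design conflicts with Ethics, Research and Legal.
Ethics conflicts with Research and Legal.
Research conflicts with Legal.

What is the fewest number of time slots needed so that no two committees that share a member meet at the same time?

5

Audit, Design, Ethics, Research, Legal all conflict with each other, so at least 5 time slots are needed.
5 time slots suffice: time slot 1 → {Legal}; time slot 2 → {Ethics}; time slot 3 → {Research}; time slot 4 → {Design}; time slot 5 → {IT, Audit}. No two conflicting committees share a time slot.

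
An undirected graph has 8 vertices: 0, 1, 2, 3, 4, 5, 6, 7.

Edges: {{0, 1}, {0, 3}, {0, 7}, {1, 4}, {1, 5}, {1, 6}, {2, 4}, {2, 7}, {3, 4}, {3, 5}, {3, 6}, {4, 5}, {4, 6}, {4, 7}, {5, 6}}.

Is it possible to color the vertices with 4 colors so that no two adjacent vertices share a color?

The chromatic number is 4. 1, 4, 5, 6 are pairwise adjacent (a clique of size 4), so at least 4 colors are needed.
4 colors suffice: color a → {0, 4}; color b → {1, 3, 7}; color c → {2, 6}; color d → {5}.
That is already a proper 4-coloring.

Yes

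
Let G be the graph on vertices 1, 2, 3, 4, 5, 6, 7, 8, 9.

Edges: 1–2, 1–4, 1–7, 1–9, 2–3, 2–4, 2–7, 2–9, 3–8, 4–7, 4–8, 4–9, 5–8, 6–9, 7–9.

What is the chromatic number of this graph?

1, 2, 4, 7, 9 form a clique, so at least 5 colors are needed.
One proper 5-coloring: 1=yellow, 2=red, 3=blue, 4=green, 5=blue, 6=red, 7=purple, 8=red, 9=blue. Every edge joins two different colors.

5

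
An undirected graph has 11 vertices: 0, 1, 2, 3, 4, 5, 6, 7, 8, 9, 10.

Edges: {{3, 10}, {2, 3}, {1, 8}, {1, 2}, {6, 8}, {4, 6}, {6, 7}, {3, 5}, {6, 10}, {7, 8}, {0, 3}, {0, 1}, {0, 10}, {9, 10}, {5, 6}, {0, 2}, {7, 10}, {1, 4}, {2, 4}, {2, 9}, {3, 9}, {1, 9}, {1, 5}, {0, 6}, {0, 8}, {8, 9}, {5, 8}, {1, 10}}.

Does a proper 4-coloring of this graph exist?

The chromatic number is 3. 1, 2, 4 are mutually adjacent, so at least 3 colors are needed.
3 colors suffice: color red → {1, 3, 6}; color blue → {2, 8, 10}; color green → {0, 4, 5, 7, 9}.
Since 4 ≥ 3, a proper 4-coloring certainly exists.

Yes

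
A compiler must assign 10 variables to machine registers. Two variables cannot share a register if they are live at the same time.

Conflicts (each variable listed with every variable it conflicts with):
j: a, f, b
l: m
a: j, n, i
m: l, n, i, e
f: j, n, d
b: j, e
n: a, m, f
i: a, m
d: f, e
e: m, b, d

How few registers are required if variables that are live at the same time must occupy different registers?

3

The cycle j-b-e-d-f-j has odd length 5, so it cannot be 2-colored; at least 3 registers are needed.
3 registers suffice: register 1 → {a, m, f, b}; register 2 → {j, l, n, i, e}; register 3 → {d}. Each listed conflict is separated.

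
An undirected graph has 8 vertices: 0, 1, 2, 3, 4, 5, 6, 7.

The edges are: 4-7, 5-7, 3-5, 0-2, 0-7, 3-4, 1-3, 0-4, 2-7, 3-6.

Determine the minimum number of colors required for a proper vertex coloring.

3

0, 4, 7 are mutually adjacent, so at least 3 colors are needed.
A valid assignment using 3 colors: 0=green, 1=blue, 2=blue, 3=red, 4=blue, 5=blue, 6=blue, 7=red. Each edge has distinct colors on its endpoints.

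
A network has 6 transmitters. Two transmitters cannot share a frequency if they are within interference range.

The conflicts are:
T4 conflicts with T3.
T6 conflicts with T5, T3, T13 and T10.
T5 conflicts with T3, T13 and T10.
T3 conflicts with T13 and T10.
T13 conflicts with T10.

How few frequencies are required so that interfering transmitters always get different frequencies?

T6, T5, T3, T13, T10 pairwise conflict, so at least 5 frequencies are needed.
A valid assignment using 5 frequencies: T4=2, T6=5, T5=2, T3=1, T13=3, T10=4. Every pair that conflicts lands in different frequencies.

5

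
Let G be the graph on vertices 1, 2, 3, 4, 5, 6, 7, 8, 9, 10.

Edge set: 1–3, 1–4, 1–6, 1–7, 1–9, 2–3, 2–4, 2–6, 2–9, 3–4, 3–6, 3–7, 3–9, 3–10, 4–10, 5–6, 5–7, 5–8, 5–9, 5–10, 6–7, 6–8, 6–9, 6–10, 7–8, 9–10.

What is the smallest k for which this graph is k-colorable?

2, 3, 6, 9 are pairwise adjacent (a clique of size 4), so at least 4 colors are needed.
4 colors suffice: color a → {4, 6}; color b → {3, 5}; color c → {7, 9}; color d → {1, 2, 8, 10}. Every edge joins two different colors.

4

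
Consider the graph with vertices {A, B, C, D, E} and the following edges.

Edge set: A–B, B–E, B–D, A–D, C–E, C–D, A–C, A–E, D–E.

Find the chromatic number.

4

A, C, D, E form a clique, so at least 4 colors are needed.
One proper 4-coloring: A=1, B=4, C=4, D=2, E=3. Each edge has distinct colors on its endpoints.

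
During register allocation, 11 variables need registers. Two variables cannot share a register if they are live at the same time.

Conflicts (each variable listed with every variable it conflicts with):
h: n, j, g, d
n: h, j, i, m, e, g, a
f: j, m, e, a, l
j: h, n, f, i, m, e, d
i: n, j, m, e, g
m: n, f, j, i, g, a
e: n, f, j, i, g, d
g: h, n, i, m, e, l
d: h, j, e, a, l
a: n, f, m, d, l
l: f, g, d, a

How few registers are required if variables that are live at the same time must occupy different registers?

4

n, i, e, g are mutually in conflict, so at least 4 registers are needed.
A valid assignment using 4 registers: h=3, n=1, f=1, j=2, i=4, m=3, e=3, g=2, d=1, a=2, l=3. Each listed conflict is separated.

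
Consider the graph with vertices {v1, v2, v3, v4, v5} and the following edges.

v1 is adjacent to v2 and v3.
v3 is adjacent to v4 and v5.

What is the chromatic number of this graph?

v3 and v5 are adjacent, so at least 2 colors are needed.
A valid assignment using 2 colors: v1=blue, v2=red, v3=red, v4=blue, v5=blue. Every edge joins two different colors.

2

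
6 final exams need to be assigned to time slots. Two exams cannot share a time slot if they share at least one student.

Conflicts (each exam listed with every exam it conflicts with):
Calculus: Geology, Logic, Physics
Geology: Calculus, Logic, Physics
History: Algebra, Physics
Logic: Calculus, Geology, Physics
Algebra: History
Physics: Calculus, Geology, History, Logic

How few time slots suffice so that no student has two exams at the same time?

4

Calculus, Geology, Logic, Physics pairwise conflict, so at least 4 time slots are needed.
4 time slots suffice: time slot 1 → {Algebra, Physics}; time slot 2 → {History, Logic}; time slot 3 → {Calculus}; time slot 4 → {Geology}. Every pair that conflicts lands in different time slots.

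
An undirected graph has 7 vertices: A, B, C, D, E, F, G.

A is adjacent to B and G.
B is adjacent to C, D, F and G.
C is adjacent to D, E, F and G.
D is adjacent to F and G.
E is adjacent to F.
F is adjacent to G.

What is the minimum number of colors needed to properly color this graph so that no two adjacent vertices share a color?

B, C, D, F, G form a clique, so at least 5 colors are needed.
5 colors suffice: A=1, B=3, C=4, D=5, E=2, F=1, G=2. Every edge joins two different colors.

5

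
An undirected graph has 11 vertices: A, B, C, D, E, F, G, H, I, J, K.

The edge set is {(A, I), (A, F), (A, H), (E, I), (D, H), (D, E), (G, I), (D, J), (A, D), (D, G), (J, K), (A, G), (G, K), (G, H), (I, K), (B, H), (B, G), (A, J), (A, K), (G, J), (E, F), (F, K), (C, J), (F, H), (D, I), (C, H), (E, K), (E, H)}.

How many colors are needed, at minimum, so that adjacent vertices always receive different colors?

A, D, G, H are pairwise adjacent (a clique of size 4), so at least 4 colors are needed.
4 colors suffice: color 1 → {H, I, J}; color 2 → {C, F, G}; color 3 → {A, B, E}; color 4 → {D, K}. Each edge has distinct colors on its endpoints.

4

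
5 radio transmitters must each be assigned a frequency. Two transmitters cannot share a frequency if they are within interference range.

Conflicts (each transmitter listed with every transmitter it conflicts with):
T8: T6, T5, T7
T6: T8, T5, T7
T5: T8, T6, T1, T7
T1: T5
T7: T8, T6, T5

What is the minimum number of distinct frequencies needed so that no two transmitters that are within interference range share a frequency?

T8, T6, T5, T7 all conflict with each other, so at least 4 frequencies are needed.
4 frequencies suffice: frequency 1 → {T5}; frequency 2 → {T1, T7}; frequency 3 → {T8}; frequency 4 → {T6}. No two conflicting transmitters share a frequency.

4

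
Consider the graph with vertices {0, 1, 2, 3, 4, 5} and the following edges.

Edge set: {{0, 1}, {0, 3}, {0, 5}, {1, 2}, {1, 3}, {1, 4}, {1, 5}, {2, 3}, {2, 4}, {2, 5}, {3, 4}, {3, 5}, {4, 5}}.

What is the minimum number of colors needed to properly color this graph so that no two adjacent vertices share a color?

1, 2, 3, 4, 5 are mutually adjacent (a clique of size 5), so at least 5 colors are needed.
5 colors suffice: color red → {1}; color blue → {3}; color green → {5}; color yellow → {0, 4}; color purple → {2}. No two adjacent vertices share a color.

5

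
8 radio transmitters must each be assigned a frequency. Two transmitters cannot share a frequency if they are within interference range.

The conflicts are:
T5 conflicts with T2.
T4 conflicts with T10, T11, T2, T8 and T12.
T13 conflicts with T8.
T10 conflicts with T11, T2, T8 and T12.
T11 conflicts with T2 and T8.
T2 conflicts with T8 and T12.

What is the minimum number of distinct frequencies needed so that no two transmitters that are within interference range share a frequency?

5

T4, T10, T11, T2, T8 all conflict with each other, so at least 5 frequencies are needed.
5 frequencies suffice: frequency 1 → {T13, T2}; frequency 2 → {T5, T10}; frequency 3 → {T4}; frequency 4 → {T8, T12}; frequency 5 → {T11}. No two conflicting transmitters share a frequency.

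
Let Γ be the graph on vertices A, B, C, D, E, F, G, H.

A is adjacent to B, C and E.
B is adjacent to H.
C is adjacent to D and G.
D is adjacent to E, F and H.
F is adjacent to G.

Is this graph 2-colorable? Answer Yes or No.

The cycle B-A-C-D-H-B has odd length 5, so it cannot be 2-colored; at least 3 colors are needed.
So 2 colors are not enough.

No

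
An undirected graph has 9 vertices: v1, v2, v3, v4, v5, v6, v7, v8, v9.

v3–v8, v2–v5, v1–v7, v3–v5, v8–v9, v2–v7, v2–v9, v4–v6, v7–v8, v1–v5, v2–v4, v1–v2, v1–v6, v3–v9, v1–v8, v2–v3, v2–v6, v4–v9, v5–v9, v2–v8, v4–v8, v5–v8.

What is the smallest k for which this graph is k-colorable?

5

v2, v3, v5, v8, v9 are mutually adjacent (a clique of size 5), so at least 5 colors are needed.
5 colors suffice: color 1 → {v2}; color 2 → {v6, v8}; color 3 → {v1, v9}; color 4 → {v4, v5, v7}; color 5 → {v3}. No two adjacent vertices share a color.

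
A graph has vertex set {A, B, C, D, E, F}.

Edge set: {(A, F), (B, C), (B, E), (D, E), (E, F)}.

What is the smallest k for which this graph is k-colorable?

2

B and C are adjacent, so at least 2 colors are needed.
2 colors suffice: color 1 → {A, C, E}; color 2 → {B, D, F}. No two adjacent vertices share a color.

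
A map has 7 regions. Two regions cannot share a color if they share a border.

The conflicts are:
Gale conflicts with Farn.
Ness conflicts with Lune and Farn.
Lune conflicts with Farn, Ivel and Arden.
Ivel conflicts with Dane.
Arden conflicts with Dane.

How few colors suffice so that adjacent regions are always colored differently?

Ness, Lune, Farn pairwise conflict, so at least 3 colors are needed.
3 colors suffice: color 1 → {Gale, Lune, Dane}; color 2 → {Farn, Ivel, Arden}; color 3 → {Ness}. No two conflicting regions share a color.

3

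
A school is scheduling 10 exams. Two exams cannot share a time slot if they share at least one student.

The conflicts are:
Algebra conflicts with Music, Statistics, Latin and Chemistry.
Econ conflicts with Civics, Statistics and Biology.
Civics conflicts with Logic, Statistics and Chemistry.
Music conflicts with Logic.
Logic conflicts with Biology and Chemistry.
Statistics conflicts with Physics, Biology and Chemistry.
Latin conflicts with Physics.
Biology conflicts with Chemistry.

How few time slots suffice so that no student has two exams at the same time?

Logic, Biology, Chemistry are mutually in conflict, so at least 3 time slots are needed.
3 time slots suffice: Algebra=3, Econ=2, Civics=3, Music=2, Logic=1, Statistics=1, Latin=1, Physics=2, Biology=3, Chemistry=2. No two conflicting exams share a time slot.

3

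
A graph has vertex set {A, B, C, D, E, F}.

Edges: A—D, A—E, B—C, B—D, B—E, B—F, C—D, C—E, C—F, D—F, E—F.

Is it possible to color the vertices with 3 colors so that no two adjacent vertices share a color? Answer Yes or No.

B, C, D, F are mutually adjacent (a clique of size 4), so at least 4 colors are needed.
So 3 colors are not enough.

No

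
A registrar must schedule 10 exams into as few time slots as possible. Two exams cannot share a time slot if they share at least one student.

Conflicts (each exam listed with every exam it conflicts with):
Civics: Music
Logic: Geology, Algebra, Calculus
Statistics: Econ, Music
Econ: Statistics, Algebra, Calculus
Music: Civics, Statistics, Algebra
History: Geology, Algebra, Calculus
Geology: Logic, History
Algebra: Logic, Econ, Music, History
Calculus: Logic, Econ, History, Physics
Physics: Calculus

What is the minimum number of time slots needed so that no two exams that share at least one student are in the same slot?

2

History and Geology conflict, so at least 2 time slots are needed.
2 time slots suffice: Civics=1, Logic=2, Statistics=1, Econ=2, Music=2, History=2, Geology=1, Algebra=1, Calculus=1, Physics=2. No two conflicting exams share a time slot.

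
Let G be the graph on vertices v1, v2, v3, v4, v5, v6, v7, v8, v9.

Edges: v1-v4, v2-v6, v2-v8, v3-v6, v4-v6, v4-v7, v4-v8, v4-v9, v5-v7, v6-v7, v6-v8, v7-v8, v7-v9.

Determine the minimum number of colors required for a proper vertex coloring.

v4, v6, v7, v8 are pairwise adjacent (a clique of size 4), so at least 4 colors are needed.
4 colors suffice: color 1 → {v1, v5, v6, v9}; color 2 → {v2, v3, v7}; color 3 → {v4}; color 4 → {v8}. No two adjacent vertices share a color.

4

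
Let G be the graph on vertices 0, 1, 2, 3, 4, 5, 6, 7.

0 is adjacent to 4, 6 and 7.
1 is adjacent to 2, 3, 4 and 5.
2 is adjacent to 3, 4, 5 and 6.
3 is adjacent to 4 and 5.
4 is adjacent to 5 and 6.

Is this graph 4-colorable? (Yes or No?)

No

1, 2, 3, 4, 5 are mutually adjacent (a clique of size 5), so at least 5 colors are needed.
So 4 colors are not enough.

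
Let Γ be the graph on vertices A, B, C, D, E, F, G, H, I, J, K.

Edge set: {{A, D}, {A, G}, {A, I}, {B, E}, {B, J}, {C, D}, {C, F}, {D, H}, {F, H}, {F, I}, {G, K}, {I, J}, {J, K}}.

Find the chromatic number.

3

The cycle I-A-G-K-J-I has odd length 5, so it cannot be 2-colored; at least 3 colors are needed.
3 colors suffice: A=blue, B=blue, C=blue, D=red, E=red, F=red, G=red, H=blue, I=green, J=red, K=blue. Every edge joins two different colors.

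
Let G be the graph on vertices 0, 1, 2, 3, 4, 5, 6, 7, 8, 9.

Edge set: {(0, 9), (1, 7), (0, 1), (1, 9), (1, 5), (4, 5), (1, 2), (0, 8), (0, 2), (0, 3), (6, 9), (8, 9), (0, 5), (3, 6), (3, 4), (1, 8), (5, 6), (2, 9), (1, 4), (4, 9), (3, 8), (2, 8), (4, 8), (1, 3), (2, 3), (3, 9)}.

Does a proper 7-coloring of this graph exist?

Yes

The chromatic number is 6. 0, 1, 2, 3, 8, 9 are mutually adjacent (a clique of size 6), so at least 6 colors are needed.
A valid assignment using 6 colors: 0=purple, 1=red, 2=orange, 3=blue, 4=purple, 5=blue, 6=red, 7=blue, 8=yellow, 9=green.
Since 7 ≥ 6, a proper 7-coloring certainly exists.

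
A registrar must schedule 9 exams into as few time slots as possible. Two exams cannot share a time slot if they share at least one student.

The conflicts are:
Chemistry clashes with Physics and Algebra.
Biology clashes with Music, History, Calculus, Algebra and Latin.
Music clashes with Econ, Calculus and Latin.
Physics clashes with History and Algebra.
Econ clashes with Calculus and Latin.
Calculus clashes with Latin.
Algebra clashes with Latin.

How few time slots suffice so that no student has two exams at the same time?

4

Biology, Music, Calculus, Latin pairwise conflict, so at least 4 time slots are needed.
4 time slots suffice: time slot 1 → {Physics, Latin}; time slot 2 → {Chemistry, Biology, Econ}; time slot 3 → {History, Calculus, Algebra}; time slot 4 → {Music}. Each listed conflict is separated.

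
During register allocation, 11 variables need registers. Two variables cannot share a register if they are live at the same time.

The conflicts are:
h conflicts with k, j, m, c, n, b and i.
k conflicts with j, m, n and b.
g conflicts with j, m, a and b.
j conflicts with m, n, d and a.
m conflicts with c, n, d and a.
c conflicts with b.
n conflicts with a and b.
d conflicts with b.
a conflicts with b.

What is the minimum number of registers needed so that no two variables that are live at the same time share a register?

h, k, j, m, n all conflict with each other, so at least 5 registers are needed.
5 registers suffice: register 1 → {m, b, i}; register 2 → {j, c}; register 3 → {h, d, a}; register 4 → {g, n}; register 5 → {k}. No two conflicting variables share a register.

5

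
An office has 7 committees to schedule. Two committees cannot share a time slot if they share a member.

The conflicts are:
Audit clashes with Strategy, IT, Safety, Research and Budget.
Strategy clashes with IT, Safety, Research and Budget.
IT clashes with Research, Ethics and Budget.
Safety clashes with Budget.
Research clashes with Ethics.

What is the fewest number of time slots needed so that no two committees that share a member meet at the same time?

4

Audit, Strategy, IT, Budget are mutually in conflict, so at least 4 time slots are needed.
Using 4 time slots: Audit=1, Strategy=3, IT=2, Safety=2, Research=4, Ethics=1, Budget=4. Every pair that conflicts lands in different time slots.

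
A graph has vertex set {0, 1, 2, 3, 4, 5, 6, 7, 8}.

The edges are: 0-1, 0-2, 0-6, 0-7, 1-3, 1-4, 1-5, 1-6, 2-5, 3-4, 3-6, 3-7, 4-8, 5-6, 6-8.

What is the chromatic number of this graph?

3

1, 5, 6 are pairwise adjacent, so at least 3 colors are needed.
3 colors suffice: color red → {2, 4, 6, 7}; color blue → {1, 8}; color green → {0, 3, 5}. Each edge has distinct colors on its endpoints.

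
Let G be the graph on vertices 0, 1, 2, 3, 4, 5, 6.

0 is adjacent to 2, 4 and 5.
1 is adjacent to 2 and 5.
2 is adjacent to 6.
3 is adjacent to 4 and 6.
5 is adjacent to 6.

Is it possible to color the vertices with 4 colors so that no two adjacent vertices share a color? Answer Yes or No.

The chromatic number is 3. The cycle 4-3-6-5-0-4 has odd length 5, so it cannot be 2-colored; at least 3 colors are needed.
3 colors suffice: color a → {0, 1, 6}; color b → {2, 3, 5}; color c → {4}.
Since 4 ≥ 3, a proper 4-coloring certainly exists.

Yes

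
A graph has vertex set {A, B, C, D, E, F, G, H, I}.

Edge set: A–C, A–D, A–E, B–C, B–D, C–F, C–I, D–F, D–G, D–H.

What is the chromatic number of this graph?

D and G are adjacent, so at least 2 colors are needed.
2 colors suffice: color 1 → {C, D, E}; color 2 → {A, B, F, G, H, I}. Each edge has distinct colors on its endpoints.

2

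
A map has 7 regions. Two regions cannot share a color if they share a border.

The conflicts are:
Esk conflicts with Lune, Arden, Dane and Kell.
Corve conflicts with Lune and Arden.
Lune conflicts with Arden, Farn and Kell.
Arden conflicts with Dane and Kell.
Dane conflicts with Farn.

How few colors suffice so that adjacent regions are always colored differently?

Esk, Lune, Arden, Kell are mutually in conflict, so at least 4 colors are needed.
One proper 4-coloring: Esk=3, Corve=3, Lune=1, Arden=2, Dane=1, Farn=2, Kell=4. No two conflicting regions share a color.

4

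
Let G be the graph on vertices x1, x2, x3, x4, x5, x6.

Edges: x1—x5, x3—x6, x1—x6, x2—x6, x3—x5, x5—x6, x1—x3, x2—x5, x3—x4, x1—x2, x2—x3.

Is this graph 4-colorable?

No

x1, x2, x3, x5, x6 are mutually adjacent (a clique of size 5), so at least 5 colors are needed.
So 4 colors are not enough.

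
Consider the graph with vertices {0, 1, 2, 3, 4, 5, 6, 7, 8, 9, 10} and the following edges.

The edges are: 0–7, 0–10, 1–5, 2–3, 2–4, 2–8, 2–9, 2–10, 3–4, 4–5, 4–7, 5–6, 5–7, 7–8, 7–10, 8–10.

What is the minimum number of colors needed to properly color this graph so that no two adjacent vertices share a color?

2, 8, 10 form a triangle, so at least 3 colors are needed.
A valid assignment using 3 colors: 0=c, 1=a, 2=a, 3=b, 4=c, 5=b, 6=a, 7=a, 8=c, 9=b, 10=b. Every edge joins two different colors.

3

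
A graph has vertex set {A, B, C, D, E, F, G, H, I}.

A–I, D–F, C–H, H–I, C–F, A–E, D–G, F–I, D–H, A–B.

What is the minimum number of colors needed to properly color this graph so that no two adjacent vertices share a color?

C and H are adjacent, so at least 2 colors are needed.
One proper 2-coloring: A=red, B=blue, C=blue, D=blue, E=blue, F=red, G=red, H=red, I=blue. No two adjacent vertices share a color.

2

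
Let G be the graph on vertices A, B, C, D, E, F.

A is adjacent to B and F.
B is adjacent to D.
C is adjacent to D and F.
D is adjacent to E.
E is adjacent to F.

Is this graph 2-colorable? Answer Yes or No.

No

The cycle F-E-D-B-A-F has odd length 5, so it cannot be 2-colored; at least 3 colors are needed.
So 2 colors are not enough.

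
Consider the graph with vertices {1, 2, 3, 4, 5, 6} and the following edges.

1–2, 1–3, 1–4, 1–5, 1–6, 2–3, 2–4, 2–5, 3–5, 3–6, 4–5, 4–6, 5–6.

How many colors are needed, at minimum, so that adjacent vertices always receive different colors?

4

1, 2, 4, 5 form a clique, so at least 4 colors are needed.
4 colors suffice: color a → {1}; color b → {5}; color c → {3, 4}; color d → {2, 6}. Every edge joins two different colors.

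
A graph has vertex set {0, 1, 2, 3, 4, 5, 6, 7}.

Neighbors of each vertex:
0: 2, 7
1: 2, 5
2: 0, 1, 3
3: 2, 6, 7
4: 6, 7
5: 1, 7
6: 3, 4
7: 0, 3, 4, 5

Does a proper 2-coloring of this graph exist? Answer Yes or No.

The cycle 2-0-7-5-1-2 has odd length 5, so it cannot be 2-colored; at least 3 colors are needed.
So 2 colors are not enough.

No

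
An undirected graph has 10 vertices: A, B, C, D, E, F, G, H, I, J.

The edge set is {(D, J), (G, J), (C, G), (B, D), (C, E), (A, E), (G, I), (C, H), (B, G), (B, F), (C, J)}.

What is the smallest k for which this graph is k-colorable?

C, G, J form a triangle, so at least 3 colors are needed.
3 colors suffice: color red → {D, E, F, G, H}; color blue → {A, B, C, I}; color green → {J}. Each edge has distinct colors on its endpoints.

3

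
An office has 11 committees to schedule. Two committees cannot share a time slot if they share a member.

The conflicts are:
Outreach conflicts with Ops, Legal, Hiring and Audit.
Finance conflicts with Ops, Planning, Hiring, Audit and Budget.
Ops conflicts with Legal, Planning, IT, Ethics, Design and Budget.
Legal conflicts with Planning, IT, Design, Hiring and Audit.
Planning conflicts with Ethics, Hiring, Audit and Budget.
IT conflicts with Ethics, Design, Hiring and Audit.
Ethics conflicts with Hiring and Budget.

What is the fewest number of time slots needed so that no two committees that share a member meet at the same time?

4

Ops, Planning, Ethics, Budget all conflict with each other, so at least 4 time slots are needed.
A valid assignment using 4 time slots: Outreach=3, Finance=2, Ops=1, Legal=2, Planning=3, IT=3, Ethics=2, Design=4, Hiring=1, Audit=1, Budget=4. No two conflicting committees share a time slot.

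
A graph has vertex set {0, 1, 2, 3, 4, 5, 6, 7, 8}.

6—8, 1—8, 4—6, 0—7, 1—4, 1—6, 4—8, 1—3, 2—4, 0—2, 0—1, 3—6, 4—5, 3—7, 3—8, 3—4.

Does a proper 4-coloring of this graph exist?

No

1, 3, 4, 6, 8 form a clique, so at least 5 colors are needed.
So 4 colors are not enough.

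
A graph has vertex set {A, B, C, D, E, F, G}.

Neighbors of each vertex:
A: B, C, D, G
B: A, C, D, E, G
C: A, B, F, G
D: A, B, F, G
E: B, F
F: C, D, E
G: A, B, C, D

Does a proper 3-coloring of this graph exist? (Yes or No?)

A, B, C, G form a clique, so at least 4 colors are needed.
So 3 colors are not enough.

No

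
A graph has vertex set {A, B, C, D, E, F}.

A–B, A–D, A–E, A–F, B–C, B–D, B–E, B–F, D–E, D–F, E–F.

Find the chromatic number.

A, B, D, E, F form a clique, so at least 5 colors are needed.
5 colors suffice: A=yellow, B=red, C=blue, D=blue, E=purple, F=green. No two adjacent vertices share a color.

5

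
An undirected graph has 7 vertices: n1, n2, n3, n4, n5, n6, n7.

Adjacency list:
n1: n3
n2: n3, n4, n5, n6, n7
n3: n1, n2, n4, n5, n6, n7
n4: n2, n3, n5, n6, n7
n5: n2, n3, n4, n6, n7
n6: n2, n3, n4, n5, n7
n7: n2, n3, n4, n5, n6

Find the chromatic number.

n2, n3, n4, n5, n6, n7 are mutually adjacent (a clique of size 6), so at least 6 colors are needed.
6 colors suffice: color 1 → {n3}; color 2 → {n1, n2}; color 3 → {n7}; color 4 → {n4}; color 5 → {n6}; color 6 → {n5}. No two adjacent vertices share a color.

6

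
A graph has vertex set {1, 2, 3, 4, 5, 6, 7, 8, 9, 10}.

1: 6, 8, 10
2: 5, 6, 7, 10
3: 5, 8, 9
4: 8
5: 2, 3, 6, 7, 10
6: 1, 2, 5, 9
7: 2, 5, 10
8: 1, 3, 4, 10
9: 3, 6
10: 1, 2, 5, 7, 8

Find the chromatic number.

4

2, 5, 7, 10 are pairwise adjacent (a clique of size 4), so at least 4 colors are needed.
4 colors suffice: color red → {3, 4, 6, 10}; color blue → {5, 8, 9}; color green → {1, 2}; color yellow → {7}. Each edge has distinct colors on its endpoints.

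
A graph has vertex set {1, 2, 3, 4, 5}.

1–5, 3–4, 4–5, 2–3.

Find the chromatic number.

2

3 and 4 are adjacent, so at least 2 colors are needed.
2 colors suffice: color red → {3, 5}; color blue → {1, 2, 4}. Each edge has distinct colors on its endpoints.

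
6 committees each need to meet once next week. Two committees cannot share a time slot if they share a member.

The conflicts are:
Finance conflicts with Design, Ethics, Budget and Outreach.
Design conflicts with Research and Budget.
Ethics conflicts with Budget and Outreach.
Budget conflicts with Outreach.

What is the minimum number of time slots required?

4

Finance, Ethics, Budget, Outreach pairwise conflict, so at least 4 time slots are needed.
4 time slots suffice: Finance=2, Design=3, Research=1, Ethics=3, Budget=1, Outreach=4. Every pair that conflicts lands in different time slots.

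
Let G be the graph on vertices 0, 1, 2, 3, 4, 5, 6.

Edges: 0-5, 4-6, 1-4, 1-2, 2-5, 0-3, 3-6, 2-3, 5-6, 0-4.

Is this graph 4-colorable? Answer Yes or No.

The chromatic number is 3. The cycle 4-1-2-3-0-4 has odd length 5, so it cannot be 2-colored; at least 3 colors are needed.
A valid assignment using 3 colors: 0=red, 1=green, 2=red, 3=blue, 4=blue, 5=blue, 6=red.
Since 4 ≥ 3, a proper 4-coloring certainly exists.

Yes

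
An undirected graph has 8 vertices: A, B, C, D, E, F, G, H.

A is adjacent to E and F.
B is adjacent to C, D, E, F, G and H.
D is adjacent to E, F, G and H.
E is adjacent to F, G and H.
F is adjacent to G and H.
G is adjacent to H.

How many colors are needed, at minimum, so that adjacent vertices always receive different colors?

6

B, D, E, F, G, H form a clique, so at least 6 colors are needed.
6 colors suffice: A=3, B=3, C=1, D=4, E=1, F=2, G=6, H=5. Each edge has distinct colors on its endpoints.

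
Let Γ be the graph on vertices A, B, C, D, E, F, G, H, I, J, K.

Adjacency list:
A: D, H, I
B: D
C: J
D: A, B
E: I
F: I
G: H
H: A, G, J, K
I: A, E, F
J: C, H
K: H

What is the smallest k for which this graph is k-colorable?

A and H are adjacent, so at least 2 colors are needed.
2 colors suffice: A=2, B=2, C=1, D=1, E=2, F=2, G=2, H=1, I=1, J=2, K=2. Each edge has distinct colors on its endpoints.

2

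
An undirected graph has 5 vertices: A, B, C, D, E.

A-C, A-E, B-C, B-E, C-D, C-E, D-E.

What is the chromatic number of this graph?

3

A, C, E are mutually adjacent, so at least 3 colors are needed.
A valid assignment using 3 colors: A=green, B=green, C=red, D=green, E=blue. Each edge has distinct colors on its endpoints.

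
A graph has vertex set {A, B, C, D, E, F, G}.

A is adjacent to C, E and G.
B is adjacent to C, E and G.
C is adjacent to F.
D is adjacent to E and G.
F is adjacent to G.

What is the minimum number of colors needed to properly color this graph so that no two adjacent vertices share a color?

D and G are adjacent, so at least 2 colors are needed.
2 colors suffice: A=2, B=2, C=1, D=2, E=1, F=2, G=1. No two adjacent vertices share a color.

2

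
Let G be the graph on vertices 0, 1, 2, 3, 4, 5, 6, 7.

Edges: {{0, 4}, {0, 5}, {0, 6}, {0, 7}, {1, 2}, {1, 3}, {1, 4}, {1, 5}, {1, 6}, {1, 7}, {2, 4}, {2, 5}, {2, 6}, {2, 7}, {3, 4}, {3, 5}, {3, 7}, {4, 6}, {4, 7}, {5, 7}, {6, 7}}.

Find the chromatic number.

5

1, 2, 4, 6, 7 form a clique, so at least 5 colors are needed.
5 colors suffice: color a → {7}; color b → {4, 5}; color c → {0, 1}; color d → {2, 3}; color e → {6}. Each edge has distinct colors on its endpoints.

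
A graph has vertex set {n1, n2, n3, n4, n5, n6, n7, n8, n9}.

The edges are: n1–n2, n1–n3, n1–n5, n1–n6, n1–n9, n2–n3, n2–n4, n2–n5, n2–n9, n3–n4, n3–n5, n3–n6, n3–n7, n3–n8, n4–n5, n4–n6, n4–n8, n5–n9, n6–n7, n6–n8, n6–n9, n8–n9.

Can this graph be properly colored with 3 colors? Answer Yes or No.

n3, n4, n6, n8 form a clique, so at least 4 colors are needed.
So 3 colors are not enough.

No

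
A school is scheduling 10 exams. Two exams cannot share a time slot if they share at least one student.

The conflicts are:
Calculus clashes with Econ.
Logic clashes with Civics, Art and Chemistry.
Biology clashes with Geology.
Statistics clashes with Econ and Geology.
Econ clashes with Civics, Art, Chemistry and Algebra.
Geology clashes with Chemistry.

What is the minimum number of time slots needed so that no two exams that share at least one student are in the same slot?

2

Statistics and Econ conflict, so at least 2 time slots are needed.
2 time slots suffice: time slot 1 → {Logic, Econ, Geology}; time slot 2 → {Calculus, Biology, Statistics, Civics, Art, Chemistry, Algebra}. Every pair that conflicts lands in different time slots.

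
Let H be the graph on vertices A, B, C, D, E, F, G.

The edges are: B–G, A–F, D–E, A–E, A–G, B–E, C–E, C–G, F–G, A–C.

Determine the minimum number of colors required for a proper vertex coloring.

3

A, C, E are pairwise adjacent, so at least 3 colors are needed.
One proper 3-coloring: A=2, B=2, C=3, D=2, E=1, F=3, G=1. No two adjacent vertices share a color.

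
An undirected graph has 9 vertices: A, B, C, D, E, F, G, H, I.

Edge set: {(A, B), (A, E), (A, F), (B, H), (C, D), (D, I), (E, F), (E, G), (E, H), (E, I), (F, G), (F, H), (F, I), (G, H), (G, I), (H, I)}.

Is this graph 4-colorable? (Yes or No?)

E, F, G, H, I are pairwise adjacent (a clique of size 5), so at least 5 colors are needed.
So 4 colors are not enough.

No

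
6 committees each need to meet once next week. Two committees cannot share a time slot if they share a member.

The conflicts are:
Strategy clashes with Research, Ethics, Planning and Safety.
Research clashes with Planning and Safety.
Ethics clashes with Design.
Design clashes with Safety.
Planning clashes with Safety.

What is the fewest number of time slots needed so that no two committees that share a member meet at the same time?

Strategy, Research, Planning, Safety all conflict with each other, so at least 4 time slots are needed.
4 time slots suffice: time slot 1 → {Ethics, Safety}; time slot 2 → {Strategy, Design}; time slot 3 → {Research}; time slot 4 → {Planning}. Each listed conflict is separated.

4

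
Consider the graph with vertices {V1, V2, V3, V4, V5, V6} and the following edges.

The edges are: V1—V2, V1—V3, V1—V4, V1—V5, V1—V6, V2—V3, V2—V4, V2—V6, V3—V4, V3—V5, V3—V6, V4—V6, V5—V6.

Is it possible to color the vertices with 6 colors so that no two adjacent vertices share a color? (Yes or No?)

Yes

The chromatic number is 5. V1, V2, V3, V4, V6 are mutually adjacent (a clique of size 5), so at least 5 colors are needed.
A valid assignment using 5 colors: V1=2, V2=5, V3=1, V4=4, V5=4, V6=3.
Since 6 ≥ 5, a proper 6-coloring certainly exists.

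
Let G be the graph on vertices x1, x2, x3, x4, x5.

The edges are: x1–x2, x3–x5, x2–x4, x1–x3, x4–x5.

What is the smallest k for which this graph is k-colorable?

The cycle x4-x2-x1-x3-x5-x4 has odd length 5, so it cannot be 2-colored; at least 3 colors are needed.
3 colors suffice: x1=1, x2=2, x3=2, x4=3, x5=1. No two adjacent vertices share a color.

3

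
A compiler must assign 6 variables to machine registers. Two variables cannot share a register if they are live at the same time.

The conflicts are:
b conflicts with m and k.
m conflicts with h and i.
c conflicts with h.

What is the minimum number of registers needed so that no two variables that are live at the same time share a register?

c and h conflict, so at least 2 registers are needed.
2 registers suffice: register 1 → {m, c, k}; register 2 → {b, h, i}. Each listed conflict is separated.

2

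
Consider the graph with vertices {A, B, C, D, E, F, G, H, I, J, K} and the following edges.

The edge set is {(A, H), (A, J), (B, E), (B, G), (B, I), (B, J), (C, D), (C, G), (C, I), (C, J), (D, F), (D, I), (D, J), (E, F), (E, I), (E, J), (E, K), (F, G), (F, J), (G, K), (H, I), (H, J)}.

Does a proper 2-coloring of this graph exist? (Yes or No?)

C, D, J are mutually adjacent, so at least 3 colors are needed.
So 2 colors are not enough.

No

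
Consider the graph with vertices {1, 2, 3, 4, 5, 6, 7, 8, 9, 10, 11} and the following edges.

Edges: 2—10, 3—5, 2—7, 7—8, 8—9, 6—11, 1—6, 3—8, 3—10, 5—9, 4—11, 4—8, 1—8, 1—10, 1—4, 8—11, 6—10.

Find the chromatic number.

3

1, 6, 10 form a triangle, so at least 3 colors are needed.
One proper 3-coloring: 1=b, 2=b, 3=b, 4=c, 5=a, 6=c, 7=c, 8=a, 9=b, 10=a, 11=b. Each edge has distinct colors on its endpoints.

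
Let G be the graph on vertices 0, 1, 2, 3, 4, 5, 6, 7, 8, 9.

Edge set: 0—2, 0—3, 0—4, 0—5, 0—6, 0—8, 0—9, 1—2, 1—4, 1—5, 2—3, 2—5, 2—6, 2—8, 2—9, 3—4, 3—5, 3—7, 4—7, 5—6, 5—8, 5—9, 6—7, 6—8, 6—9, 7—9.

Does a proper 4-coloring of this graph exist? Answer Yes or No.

0, 2, 5, 6, 9 form a clique, so at least 5 colors are needed.
So 4 colors are not enough.

No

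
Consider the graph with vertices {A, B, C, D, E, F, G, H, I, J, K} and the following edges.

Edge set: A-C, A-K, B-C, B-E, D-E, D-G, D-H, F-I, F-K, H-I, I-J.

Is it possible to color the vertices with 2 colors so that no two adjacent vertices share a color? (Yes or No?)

No

The cycle D-H-I-F-K-A-C-B-E-D has odd length 9, so it cannot be 2-colored; at least 3 colors are needed.
So 2 colors are not enough.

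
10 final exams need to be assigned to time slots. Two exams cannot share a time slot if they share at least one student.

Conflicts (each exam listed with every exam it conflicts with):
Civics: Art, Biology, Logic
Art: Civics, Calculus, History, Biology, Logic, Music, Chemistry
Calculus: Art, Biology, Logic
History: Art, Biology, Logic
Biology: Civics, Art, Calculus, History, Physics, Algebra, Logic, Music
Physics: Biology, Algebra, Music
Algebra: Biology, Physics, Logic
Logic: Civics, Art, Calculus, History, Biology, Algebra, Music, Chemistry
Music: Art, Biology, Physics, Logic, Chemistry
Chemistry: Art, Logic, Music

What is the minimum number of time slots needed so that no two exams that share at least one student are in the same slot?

Civics, Art, Biology, Logic are mutually in conflict, so at least 4 time slots are needed.
4 time slots suffice: time slot 1 → {Biology, Chemistry}; time slot 2 → {Physics, Logic}; time slot 3 → {Art, Algebra}; time slot 4 → {Civics, Calculus, History, Music}. No two conflicting exams share a time slot.

4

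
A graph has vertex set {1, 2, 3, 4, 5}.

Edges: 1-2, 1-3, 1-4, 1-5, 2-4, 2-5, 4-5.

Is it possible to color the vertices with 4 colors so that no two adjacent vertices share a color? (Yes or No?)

Yes

The chromatic number is 4. 1, 2, 4, 5 are mutually adjacent (a clique of size 4), so at least 4 colors are needed.
One proper 4-coloring: 1=red, 2=yellow, 3=blue, 4=blue, 5=green.
That is already a proper 4-coloring.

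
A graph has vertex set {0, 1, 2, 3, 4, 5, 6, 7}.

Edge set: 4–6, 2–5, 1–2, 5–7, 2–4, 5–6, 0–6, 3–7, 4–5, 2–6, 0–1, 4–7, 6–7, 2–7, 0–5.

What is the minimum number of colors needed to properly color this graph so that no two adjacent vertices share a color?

5

2, 4, 5, 6, 7 form a clique, so at least 5 colors are needed.
5 colors suffice: 0=red, 1=blue, 2=red, 3=red, 4=purple, 5=yellow, 6=green, 7=blue. Every edge joins two different colors.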